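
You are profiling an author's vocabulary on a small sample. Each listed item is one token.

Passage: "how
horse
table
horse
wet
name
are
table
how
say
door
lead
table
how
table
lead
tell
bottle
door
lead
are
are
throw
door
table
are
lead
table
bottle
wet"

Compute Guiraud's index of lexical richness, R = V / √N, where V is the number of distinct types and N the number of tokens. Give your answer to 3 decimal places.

2.191

N = 30, V = 12.
√N = 5.477226
R = 12 / 5.477226 = 2.191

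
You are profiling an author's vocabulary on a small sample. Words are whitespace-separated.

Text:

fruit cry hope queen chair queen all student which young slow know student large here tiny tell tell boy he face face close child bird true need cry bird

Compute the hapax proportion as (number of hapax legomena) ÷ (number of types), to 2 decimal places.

0.74

Frequencies: cry:2, queen:2, student:2, tell:2, face:2, bird:2, fruit:1, hope:1, chair:1, all:1, which:1, young:1, slow:1, know:1, large:1, here:1, tiny:1, boy:1, he:1, close:1, … (3 more, each freq 1)
Hapax count = 17; type count = 23.
Ratio = 17 / 23 = 0.74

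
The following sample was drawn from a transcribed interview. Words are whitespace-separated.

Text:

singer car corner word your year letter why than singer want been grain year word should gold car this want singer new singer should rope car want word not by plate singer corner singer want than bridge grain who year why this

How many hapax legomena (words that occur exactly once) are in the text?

Frequencies: singer:6, want:4, car:3, word:3, year:3, corner:2, why:2, than:2, grain:2, should:2, this:2, your:1, letter:1, been:1, gold:1, new:1, rope:1, not:1, by:1, plate:1, … (2 more, each freq 1)
Hapax (freq=1): been, bridge, by, gold, letter, new, not, plate, rope, who, your

11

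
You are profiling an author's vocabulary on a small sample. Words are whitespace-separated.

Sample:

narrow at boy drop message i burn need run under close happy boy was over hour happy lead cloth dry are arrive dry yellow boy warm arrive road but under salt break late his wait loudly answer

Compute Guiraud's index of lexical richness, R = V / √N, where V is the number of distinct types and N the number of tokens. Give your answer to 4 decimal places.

5.0964

N = 37, V = 31.
√N = 6.082763
R = 31 / 6.082763 = 5.0964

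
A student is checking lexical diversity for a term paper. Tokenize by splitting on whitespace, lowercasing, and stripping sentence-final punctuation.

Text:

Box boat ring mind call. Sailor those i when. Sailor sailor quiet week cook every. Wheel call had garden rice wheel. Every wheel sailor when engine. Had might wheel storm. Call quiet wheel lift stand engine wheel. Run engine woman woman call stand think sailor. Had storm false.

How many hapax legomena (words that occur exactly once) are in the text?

15

Frequencies: wheel:6, sailor:5, call:4, had:3, engine:3, when:2, quiet:2, every:2, storm:2, stand:2, woman:2, box:1, boat:1, ring:1, mind:1, those:1, i:1, week:1, cook:1, garden:1, … (6 more, each freq 1)
Hapax (freq=1): boat, box, cook, false, garden, i, lift, might, mind, rice, ring, run, think, those, week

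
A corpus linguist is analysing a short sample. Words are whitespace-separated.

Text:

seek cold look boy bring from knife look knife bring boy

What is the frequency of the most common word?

Frequencies: look:2, boy:2, bring:2, knife:2, seek:1, cold:1, from:1
Most common: 'look' with frequency 2.

2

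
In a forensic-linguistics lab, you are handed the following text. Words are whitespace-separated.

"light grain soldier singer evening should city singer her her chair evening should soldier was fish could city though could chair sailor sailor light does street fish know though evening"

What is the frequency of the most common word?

Frequencies: evening:3, light:2, soldier:2, singer:2, should:2, city:2, her:2, chair:2, fish:2, could:2, though:2, sailor:2, grain:1, was:1, does:1, street:1, know:1
Most common: 'evening' with frequency 3.

3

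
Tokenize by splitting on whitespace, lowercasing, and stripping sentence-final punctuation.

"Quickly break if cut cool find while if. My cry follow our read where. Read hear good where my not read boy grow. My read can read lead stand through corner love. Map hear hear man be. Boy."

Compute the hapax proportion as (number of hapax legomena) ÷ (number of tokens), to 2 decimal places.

Frequencies: read:5, my:3, hear:3, if:2, where:2, boy:2, quickly:1, break:1, cut:1, cool:1, find:1, while:1, cry:1, follow:1, our:1, good:1, not:1, grow:1, can:1, lead:1, … (7 more, each freq 1)
Hapax count = 21; token count = 38.
Ratio = 21 / 38 = 0.55

0.55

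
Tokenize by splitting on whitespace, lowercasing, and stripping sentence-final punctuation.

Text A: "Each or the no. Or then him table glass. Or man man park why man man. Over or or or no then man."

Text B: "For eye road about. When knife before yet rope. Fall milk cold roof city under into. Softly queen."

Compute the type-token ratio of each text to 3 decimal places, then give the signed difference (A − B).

TTR(A) = 12/23 = 0.522
TTR(B) = 18/18 = 1.000
Difference = 0.522 − 1.000 = -0.478

-0.478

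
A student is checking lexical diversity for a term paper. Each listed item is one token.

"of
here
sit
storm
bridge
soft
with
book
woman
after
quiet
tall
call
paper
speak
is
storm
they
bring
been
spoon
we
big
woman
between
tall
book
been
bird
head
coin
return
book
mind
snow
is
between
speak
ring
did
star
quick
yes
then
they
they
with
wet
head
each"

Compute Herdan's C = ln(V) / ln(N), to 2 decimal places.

N = 50, V = 37.
ln(V) = 3.610918, ln(N) = 3.912023
C = 3.610918 / 3.912023 = 0.92

0.92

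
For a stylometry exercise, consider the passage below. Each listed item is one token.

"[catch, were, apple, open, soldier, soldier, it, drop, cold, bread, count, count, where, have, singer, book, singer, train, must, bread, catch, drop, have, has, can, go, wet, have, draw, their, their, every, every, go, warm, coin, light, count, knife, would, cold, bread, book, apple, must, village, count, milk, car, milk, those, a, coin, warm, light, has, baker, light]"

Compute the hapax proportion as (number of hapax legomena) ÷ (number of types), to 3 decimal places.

Frequencies: count:4, bread:3, have:3, light:3, catch:2, apple:2, soldier:2, drop:2, cold:2, singer:2, book:2, must:2, has:2, go:2, their:2, every:2, warm:2, coin:2, milk:2, were:1, … (14 more, each freq 1)
Hapax count = 15; type count = 34.
Ratio = 15 / 34 = 0.441

0.441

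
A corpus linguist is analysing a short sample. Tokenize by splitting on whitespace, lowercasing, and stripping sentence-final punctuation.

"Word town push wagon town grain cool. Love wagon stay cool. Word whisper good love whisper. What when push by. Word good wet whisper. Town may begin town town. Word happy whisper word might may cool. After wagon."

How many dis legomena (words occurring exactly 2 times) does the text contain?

Frequencies: word:5, town:5, whisper:4, wagon:3, cool:3, push:2, love:2, good:2, may:2, grain:1, stay:1, what:1, when:1, by:1, wet:1, begin:1, happy:1, might:1, after:1
Words with frequency 2: good, love, may, push

4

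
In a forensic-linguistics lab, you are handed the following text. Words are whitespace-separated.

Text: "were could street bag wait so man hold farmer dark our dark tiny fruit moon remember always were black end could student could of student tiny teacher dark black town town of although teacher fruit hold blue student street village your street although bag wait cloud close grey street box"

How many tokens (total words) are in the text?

Tokens: were, could, street, bag, wait, so, man, hold, farmer, dark, our, dark, tiny, fruit, moon, remember, always, were, black, end, could, student, could, of, student, tiny, teacher, dark, black, town, town, of, although, teacher, fruit, hold, blue, student, street, village, your, street, although, bag, wait, cloud, close, grey, street, box
N = 50

50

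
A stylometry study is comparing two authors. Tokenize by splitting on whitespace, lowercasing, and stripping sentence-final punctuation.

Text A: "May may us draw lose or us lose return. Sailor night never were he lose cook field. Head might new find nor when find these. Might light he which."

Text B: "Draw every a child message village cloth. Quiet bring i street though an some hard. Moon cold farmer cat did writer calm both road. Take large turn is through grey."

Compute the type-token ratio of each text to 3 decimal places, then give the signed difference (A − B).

-0.241

TTR(A) = 22/29 = 0.759
TTR(B) = 30/30 = 1.000
Difference = 0.759 − 1.000 = -0.241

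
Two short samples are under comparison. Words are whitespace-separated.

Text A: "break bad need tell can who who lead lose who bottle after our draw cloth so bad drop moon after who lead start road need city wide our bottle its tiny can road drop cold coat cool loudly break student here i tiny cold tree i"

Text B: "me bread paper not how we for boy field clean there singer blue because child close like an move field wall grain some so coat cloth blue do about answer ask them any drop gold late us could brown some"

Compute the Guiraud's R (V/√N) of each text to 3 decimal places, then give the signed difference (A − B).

-1.427

A: V=30, N=46, R=4.423
B: V=37, N=40, R=5.850
Difference = 4.423 − 5.850 = -1.427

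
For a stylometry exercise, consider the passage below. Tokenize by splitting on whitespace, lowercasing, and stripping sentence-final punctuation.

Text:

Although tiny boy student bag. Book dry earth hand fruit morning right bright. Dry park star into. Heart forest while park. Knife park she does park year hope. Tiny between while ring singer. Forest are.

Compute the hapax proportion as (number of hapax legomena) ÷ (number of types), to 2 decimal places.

Frequencies: park:4, tiny:2, dry:2, forest:2, while:2, although:1, boy:1, student:1, bag:1, book:1, earth:1, hand:1, fruit:1, morning:1, right:1, bright:1, star:1, into:1, heart:1, knife:1, … (8 more, each freq 1)
Hapax count = 23; type count = 28.
Ratio = 23 / 28 = 0.82

0.82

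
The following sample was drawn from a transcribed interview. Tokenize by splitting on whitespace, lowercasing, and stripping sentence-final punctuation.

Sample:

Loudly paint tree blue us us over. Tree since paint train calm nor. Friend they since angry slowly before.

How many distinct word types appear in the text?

Distinct types: {angry, before, blue, calm, friend, loudly, nor, over, paint, since, slowly, they, train, tree, us}
V = 15

15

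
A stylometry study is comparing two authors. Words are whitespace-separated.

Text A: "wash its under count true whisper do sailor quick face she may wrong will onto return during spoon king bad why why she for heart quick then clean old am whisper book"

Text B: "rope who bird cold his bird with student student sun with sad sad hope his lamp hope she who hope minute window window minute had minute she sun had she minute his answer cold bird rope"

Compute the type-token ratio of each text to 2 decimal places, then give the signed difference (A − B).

TTR(A) = 28/32 = 0.88
TTR(B) = 16/36 = 0.44
Difference = 0.88 − 0.44 = 0.44

0.44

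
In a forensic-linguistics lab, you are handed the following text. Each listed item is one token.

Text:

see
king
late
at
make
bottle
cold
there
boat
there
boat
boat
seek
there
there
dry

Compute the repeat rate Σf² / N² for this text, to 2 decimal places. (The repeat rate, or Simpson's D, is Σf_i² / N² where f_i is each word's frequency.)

0.13

Frequencies: there:4, boat:3, see:1, king:1, late:1, at:1, make:1, bottle:1, cold:1, seek:1, dry:1
Σf² = 34; N² = 256
Repeat rate = 34 / 256 = 0.13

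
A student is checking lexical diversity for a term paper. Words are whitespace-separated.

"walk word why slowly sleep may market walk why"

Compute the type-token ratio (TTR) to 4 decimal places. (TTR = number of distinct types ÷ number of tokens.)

0.7778

N = 9 tokens, V = 7 types.
TTR = V / N = 7 / 9 = 0.7778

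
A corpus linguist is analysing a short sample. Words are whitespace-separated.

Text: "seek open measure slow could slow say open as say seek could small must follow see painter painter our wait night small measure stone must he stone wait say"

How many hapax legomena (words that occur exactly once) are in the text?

Frequencies: say:3, seek:2, open:2, measure:2, slow:2, could:2, small:2, must:2, painter:2, wait:2, stone:2, as:1, follow:1, see:1, our:1, night:1, he:1
Hapax (freq=1): as, follow, he, night, our, see

6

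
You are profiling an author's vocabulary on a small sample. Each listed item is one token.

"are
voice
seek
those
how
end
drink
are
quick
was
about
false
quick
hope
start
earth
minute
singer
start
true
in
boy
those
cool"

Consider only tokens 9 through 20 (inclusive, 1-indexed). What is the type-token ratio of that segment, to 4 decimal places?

Segment tokens 9–20: quick, was, about, false, quick, hope, start, earth, minute, singer, start, true
Segment N = 12, segment V = 10.
TTR = 10 / 12 = 0.8333

0.8333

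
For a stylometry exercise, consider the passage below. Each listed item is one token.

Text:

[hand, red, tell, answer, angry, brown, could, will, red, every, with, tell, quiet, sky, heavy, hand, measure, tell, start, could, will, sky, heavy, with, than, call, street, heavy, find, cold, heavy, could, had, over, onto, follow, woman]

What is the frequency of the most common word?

4

Frequencies: heavy:4, tell:3, could:3, hand:2, red:2, will:2, with:2, sky:2, answer:1, angry:1, brown:1, every:1, quiet:1, measure:1, start:1, than:1, call:1, street:1, find:1, cold:1, … (5 more, each freq 1)
Most common: 'heavy' with frequency 4.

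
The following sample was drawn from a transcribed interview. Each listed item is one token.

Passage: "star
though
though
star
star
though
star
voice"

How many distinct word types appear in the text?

Distinct types: {star, though, voice}
V = 3

3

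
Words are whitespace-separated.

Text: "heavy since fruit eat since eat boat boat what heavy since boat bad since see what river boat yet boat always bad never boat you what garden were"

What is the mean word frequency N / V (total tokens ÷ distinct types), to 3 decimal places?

N = 28 tokens, V = 15 types.
Mean frequency = N / V = 28 / 15 = 1.867

1.867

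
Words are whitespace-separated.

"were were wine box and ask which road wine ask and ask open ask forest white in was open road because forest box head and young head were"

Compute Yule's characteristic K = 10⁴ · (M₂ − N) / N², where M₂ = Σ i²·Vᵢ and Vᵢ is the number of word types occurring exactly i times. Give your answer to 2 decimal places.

459.18

Frequencies: ask:4, were:3, and:3, wine:2, box:2, road:2, open:2, forest:2, head:2, which:1, white:1, in:1, was:1, because:1, young:1
N = 28. Frequency spectrum: V_1=6, V_2=6, V_3=2, V_4=1
M₂ = 1²·6 + 2²·6 + 3²·2 + 4²·1 = 64
K = 10000 × (64 − 28) / 28² = 459.18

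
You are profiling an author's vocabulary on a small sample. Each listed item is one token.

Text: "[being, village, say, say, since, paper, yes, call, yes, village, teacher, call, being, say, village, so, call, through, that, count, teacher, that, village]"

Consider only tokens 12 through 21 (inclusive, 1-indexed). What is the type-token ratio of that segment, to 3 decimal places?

Segment tokens 12–21: call, being, say, village, so, call, through, that, count, teacher
Segment N = 10, segment V = 9.
TTR = 9 / 10 = 0.900

0.900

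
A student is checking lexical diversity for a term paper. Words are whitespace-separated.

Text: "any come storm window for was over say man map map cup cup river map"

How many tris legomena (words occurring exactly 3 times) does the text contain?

1

Frequencies: map:3, cup:2, any:1, come:1, storm:1, window:1, for:1, was:1, over:1, say:1, man:1, river:1
Words with frequency 3: map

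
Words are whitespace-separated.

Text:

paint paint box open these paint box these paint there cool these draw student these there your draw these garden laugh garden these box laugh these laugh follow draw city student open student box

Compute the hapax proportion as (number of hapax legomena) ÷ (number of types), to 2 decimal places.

0.31

Frequencies: these:7, paint:4, box:4, draw:3, student:3, laugh:3, open:2, there:2, garden:2, cool:1, your:1, follow:1, city:1
Hapax count = 4; type count = 13.
Ratio = 4 / 13 = 0.31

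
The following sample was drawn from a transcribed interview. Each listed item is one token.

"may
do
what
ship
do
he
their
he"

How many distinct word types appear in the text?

Distinct types: {do, he, may, ship, their, what}
V = 6

6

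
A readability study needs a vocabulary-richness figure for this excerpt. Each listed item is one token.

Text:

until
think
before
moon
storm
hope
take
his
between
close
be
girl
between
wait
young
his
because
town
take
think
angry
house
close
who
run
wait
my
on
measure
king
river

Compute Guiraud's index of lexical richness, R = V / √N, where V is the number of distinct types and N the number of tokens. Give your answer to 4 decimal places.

N = 31, V = 25.
√N = 5.567764
R = 25 / 5.567764 = 4.4901

4.4901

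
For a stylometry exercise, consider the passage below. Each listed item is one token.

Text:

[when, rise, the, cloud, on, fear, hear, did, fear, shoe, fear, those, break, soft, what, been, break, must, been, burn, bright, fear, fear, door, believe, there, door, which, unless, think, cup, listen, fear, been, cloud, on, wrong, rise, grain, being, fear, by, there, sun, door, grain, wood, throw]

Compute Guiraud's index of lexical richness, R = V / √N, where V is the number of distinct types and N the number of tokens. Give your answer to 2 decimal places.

N = 48, V = 32.
√N = 6.928203
R = 32 / 6.928203 = 4.62

4.62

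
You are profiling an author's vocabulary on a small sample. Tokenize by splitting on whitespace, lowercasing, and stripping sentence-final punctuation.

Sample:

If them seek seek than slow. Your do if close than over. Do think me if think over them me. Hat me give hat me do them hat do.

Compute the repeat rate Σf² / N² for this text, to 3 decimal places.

Frequencies: do:4, me:4, if:3, them:3, hat:3, seek:2, than:2, over:2, think:2, slow:1, your:1, close:1, give:1
Σf² = 79; N² = 841
Repeat rate = 79 / 841 = 0.094

0.094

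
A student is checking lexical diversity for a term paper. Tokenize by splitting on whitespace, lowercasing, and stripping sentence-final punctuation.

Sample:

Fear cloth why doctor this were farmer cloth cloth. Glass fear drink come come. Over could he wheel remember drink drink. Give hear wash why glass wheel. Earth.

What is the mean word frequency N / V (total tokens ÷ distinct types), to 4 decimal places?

N = 28 tokens, V = 19 types.
Mean frequency = N / V = 28 / 19 = 1.4737

1.4737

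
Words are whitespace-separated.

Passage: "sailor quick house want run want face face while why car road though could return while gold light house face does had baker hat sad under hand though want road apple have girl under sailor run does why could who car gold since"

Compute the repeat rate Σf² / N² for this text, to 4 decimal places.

Frequencies: want:3, face:3, sailor:2, house:2, run:2, while:2, why:2, car:2, road:2, though:2, could:2, gold:2, does:2, under:2, quick:1, return:1, light:1, had:1, baker:1, hat:1, … (7 more, each freq 1)
Σf² = 79; N² = 1849
Repeat rate = 79 / 1849 = 0.0427

0.0427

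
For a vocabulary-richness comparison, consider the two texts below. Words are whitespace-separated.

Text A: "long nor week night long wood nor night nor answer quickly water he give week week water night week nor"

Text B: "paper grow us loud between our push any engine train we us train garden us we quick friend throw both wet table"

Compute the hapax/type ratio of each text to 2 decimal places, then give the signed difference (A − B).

A: hapax=5, V=10, ratio=0.50
B: hapax=15, V=18, ratio=0.83
Difference = 0.50 − 0.83 = -0.33

-0.33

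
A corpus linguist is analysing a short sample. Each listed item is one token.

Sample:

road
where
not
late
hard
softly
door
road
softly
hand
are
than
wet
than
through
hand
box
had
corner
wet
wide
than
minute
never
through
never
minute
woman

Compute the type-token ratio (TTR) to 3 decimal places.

0.679

N = 28 tokens, V = 19 types.
TTR = V / N = 19 / 28 = 0.679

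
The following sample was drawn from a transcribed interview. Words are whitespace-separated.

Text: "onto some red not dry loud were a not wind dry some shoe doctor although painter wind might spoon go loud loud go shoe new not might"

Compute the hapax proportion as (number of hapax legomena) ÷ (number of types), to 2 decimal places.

0.53

Frequencies: not:3, loud:3, some:2, dry:2, wind:2, shoe:2, might:2, go:2, onto:1, red:1, were:1, a:1, doctor:1, although:1, painter:1, spoon:1, new:1
Hapax count = 9; type count = 17.
Ratio = 9 / 17 = 0.53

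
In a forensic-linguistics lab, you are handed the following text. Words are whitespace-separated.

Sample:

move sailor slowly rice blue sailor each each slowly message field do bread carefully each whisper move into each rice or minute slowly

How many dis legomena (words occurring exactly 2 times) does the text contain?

3

Frequencies: each:4, slowly:3, move:2, sailor:2, rice:2, blue:1, message:1, field:1, do:1, bread:1, carefully:1, whisper:1, into:1, or:1, minute:1
Words with frequency 2: move, rice, sailor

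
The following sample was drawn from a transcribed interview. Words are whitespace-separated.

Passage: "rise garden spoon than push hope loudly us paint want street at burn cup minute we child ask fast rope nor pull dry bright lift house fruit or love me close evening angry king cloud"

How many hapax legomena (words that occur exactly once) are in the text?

35

Frequencies: rise:1, garden:1, spoon:1, than:1, push:1, hope:1, loudly:1, us:1, paint:1, want:1, street:1, at:1, burn:1, cup:1, minute:1, we:1, child:1, ask:1, fast:1, rope:1, … (15 more, each freq 1)
Hapax (freq=1): angry, ask, at, bright, burn, child, close, cloud, cup, dry, evening, fast, fruit, garden, hope, house, king, lift, loudly, love, me, minute, nor, or, paint, pull, push, rise, rope, spoon, street, than, us, want, we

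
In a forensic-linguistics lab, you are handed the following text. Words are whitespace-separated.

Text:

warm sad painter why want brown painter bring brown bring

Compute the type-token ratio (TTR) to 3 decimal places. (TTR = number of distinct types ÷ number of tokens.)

N = 10 tokens, V = 7 types.
TTR = V / N = 7 / 10 = 0.700

0.700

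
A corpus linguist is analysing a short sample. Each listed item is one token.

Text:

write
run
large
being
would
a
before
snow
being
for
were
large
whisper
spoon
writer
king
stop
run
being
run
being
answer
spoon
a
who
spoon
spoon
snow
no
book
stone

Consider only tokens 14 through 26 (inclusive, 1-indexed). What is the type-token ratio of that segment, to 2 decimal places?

0.69

Segment tokens 14–26: spoon, writer, king, stop, run, being, run, being, answer, spoon, a, who, spoon
Segment N = 13, segment V = 9.
TTR = 9 / 13 = 0.69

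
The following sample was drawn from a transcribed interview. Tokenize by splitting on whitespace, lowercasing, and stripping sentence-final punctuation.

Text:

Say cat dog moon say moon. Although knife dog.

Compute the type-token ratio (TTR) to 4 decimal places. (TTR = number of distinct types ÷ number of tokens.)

N = 9 tokens, V = 6 types.
TTR = V / N = 6 / 9 = 0.6667

0.6667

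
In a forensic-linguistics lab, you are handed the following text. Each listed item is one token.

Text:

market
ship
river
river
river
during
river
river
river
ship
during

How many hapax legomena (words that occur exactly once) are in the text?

1

Frequencies: river:6, ship:2, during:2, market:1
Hapax (freq=1): market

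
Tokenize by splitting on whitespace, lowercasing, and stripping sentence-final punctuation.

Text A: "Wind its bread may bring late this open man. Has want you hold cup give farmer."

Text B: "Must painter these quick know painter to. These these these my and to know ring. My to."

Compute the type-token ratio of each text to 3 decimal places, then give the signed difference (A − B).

TTR(A) = 16/16 = 1.000
TTR(B) = 9/17 = 0.529
Difference = 1.000 − 0.529 = 0.471

0.471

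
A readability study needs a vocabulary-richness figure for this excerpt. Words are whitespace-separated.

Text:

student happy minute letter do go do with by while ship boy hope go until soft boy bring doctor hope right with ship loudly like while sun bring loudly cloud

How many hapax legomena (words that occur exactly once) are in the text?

12

Frequencies: do:2, go:2, with:2, while:2, ship:2, boy:2, hope:2, bring:2, loudly:2, student:1, happy:1, minute:1, letter:1, by:1, until:1, soft:1, doctor:1, right:1, like:1, sun:1, … (1 more, each freq 1)
Hapax (freq=1): by, cloud, doctor, happy, letter, like, minute, right, soft, student, sun, until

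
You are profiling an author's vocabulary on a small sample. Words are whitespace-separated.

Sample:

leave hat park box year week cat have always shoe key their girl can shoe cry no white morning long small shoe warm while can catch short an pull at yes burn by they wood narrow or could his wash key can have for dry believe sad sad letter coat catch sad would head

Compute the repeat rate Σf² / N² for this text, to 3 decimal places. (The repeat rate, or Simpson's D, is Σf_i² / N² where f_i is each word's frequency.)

Frequencies: shoe:3, can:3, sad:3, have:2, key:2, catch:2, leave:1, hat:1, park:1, box:1, year:1, week:1, cat:1, always:1, their:1, girl:1, cry:1, no:1, white:1, morning:1, … (25 more, each freq 1)
Σf² = 78; N² = 2916
Repeat rate = 78 / 2916 = 0.027

0.027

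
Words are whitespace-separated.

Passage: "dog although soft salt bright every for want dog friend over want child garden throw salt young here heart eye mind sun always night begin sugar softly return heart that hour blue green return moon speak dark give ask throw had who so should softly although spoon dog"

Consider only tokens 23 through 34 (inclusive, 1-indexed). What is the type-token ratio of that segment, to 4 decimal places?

0.9167

Segment tokens 23–34: always, night, begin, sugar, softly, return, heart, that, hour, blue, green, return
Segment N = 12, segment V = 11.
TTR = 11 / 12 = 0.9167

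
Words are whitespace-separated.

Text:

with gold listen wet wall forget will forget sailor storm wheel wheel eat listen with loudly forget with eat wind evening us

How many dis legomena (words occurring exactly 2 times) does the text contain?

3

Frequencies: with:3, forget:3, listen:2, wheel:2, eat:2, gold:1, wet:1, wall:1, will:1, sailor:1, storm:1, loudly:1, wind:1, evening:1, us:1
Words with frequency 2: eat, listen, wheel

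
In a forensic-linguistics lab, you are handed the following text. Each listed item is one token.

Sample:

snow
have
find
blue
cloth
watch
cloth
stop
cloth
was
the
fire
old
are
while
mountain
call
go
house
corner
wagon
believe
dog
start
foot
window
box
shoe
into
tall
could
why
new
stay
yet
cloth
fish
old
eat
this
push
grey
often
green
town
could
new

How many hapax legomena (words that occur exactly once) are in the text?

Frequencies: cloth:4, old:2, could:2, new:2, snow:1, have:1, find:1, blue:1, watch:1, stop:1, was:1, the:1, fire:1, are:1, while:1, mountain:1, call:1, go:1, house:1, corner:1, … (21 more, each freq 1)
Hapax (freq=1): are, believe, blue, box, call, corner, dog, eat, find, fire, fish, foot, go, green, grey, have, house, into, mountain, often, push, shoe, snow, start, stay, stop, tall, the, this, town, wagon, was, watch, while, why, window, yet

37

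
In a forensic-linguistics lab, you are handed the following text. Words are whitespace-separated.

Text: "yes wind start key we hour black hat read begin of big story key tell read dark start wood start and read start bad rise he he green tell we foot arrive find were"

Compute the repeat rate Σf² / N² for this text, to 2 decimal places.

Frequencies: start:4, read:3, key:2, we:2, tell:2, he:2, yes:1, wind:1, hour:1, black:1, hat:1, begin:1, of:1, big:1, story:1, dark:1, wood:1, and:1, bad:1, rise:1, … (5 more, each freq 1)
Σf² = 60; N² = 1156
Repeat rate = 60 / 1156 = 0.05

0.05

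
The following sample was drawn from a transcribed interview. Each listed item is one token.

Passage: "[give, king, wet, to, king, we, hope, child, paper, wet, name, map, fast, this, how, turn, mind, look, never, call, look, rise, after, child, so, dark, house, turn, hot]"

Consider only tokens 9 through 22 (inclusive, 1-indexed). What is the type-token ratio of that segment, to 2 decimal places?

Segment tokens 9–22: paper, wet, name, map, fast, this, how, turn, mind, look, never, call, look, rise
Segment N = 14, segment V = 13.
TTR = 13 / 14 = 0.93

0.93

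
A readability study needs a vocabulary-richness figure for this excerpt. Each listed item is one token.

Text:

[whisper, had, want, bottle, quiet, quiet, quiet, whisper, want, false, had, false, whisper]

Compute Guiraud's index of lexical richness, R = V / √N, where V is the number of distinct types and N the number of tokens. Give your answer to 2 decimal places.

1.66

N = 13, V = 6.
√N = 3.605551
R = 6 / 3.605551 = 1.66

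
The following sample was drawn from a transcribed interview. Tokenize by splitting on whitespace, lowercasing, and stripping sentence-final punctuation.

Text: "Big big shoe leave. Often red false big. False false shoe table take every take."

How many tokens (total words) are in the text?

Tokens: big, big, shoe, leave, often, red, false, big, false, false, shoe, table, take, every, take
N = 15

15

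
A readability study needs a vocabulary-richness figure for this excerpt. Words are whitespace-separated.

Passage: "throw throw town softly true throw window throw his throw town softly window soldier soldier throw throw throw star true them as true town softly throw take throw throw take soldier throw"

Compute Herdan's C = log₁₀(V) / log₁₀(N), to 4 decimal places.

0.6919

N = 32, V = 11.
log₁₀(V) = 1.041393, log₁₀(N) = 1.505150
C = 1.041393 / 1.505150 = 0.6919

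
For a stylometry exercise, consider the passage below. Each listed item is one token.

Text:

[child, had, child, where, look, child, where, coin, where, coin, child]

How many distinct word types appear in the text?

Distinct types: {child, coin, had, look, where}
V = 5

5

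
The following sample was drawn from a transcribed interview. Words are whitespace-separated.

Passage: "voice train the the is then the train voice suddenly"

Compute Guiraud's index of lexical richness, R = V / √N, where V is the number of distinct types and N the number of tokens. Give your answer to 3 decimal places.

1.897

N = 10, V = 6.
√N = 3.162278
R = 6 / 3.162278 = 1.897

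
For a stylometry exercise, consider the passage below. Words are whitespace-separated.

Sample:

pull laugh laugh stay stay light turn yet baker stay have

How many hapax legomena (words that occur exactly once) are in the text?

6

Frequencies: stay:3, laugh:2, pull:1, light:1, turn:1, yet:1, baker:1, have:1
Hapax (freq=1): baker, have, light, pull, turn, yet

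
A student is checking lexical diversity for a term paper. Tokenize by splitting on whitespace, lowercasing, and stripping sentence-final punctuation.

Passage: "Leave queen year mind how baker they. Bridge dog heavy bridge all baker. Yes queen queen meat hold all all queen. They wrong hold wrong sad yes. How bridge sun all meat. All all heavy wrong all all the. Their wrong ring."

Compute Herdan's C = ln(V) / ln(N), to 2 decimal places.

0.80

N = 42, V = 20.
ln(V) = 2.995732, ln(N) = 3.737670
C = 2.995732 / 3.737670 = 0.80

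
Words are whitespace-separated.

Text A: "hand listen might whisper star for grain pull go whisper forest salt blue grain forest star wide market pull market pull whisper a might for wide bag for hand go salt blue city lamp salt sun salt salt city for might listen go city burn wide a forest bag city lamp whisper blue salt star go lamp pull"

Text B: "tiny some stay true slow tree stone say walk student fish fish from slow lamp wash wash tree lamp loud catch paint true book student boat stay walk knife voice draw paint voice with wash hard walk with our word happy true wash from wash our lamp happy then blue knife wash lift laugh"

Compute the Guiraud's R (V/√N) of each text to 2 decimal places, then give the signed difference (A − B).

A: V=20, N=58, R=2.63
B: V=31, N=54, R=4.22
Difference = 2.63 − 4.22 = -1.59

-1.59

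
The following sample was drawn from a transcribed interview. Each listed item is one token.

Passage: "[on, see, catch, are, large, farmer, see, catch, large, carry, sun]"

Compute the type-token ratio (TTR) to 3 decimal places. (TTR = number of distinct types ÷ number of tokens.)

0.727

N = 11 tokens, V = 8 types.
TTR = V / N = 8 / 11 = 0.727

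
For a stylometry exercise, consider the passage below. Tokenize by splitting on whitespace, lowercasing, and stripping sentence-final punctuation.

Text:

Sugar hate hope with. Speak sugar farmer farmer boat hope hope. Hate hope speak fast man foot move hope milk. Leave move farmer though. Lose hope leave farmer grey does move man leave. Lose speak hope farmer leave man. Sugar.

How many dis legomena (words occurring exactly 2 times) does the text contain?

Frequencies: hope:7, farmer:5, leave:4, sugar:3, speak:3, man:3, move:3, hate:2, lose:2, with:1, boat:1, fast:1, foot:1, milk:1, though:1, grey:1, does:1
Words with frequency 2: hate, lose

2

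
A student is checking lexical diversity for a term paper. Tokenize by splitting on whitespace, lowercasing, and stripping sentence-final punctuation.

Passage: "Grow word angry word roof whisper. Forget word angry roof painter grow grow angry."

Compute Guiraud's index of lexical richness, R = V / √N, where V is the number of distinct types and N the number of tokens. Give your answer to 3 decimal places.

N = 14, V = 7.
√N = 3.741657
R = 7 / 3.741657 = 1.871

1.871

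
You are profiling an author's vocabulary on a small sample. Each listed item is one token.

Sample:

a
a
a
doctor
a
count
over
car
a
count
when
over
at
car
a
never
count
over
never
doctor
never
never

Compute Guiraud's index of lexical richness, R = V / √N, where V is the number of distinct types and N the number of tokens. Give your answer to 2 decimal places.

N = 22, V = 8.
√N = 4.690416
R = 8 / 4.690416 = 1.71

1.71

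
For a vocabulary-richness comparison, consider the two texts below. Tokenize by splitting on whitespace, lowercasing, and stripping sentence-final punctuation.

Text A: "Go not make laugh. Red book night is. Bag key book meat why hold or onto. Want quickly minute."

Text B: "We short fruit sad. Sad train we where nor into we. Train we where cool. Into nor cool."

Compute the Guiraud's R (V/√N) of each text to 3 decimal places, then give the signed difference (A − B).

2.008

A: V=18, N=19, R=4.129
B: V=9, N=18, R=2.121
Difference = 4.129 − 2.121 = 2.008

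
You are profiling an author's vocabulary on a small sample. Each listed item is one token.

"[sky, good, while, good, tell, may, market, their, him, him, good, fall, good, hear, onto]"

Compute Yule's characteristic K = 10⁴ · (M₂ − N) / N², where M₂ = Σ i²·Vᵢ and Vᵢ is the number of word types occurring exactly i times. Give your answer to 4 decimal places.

Frequencies: good:4, him:2, sky:1, while:1, tell:1, may:1, market:1, their:1, fall:1, hear:1, onto:1
N = 15. Frequency spectrum: V_1=9, V_2=1, V_4=1
M₂ = 1²·9 + 2²·1 + 4²·1 = 29
K = 10000 × (29 − 15) / 15² = 622.2222

622.2222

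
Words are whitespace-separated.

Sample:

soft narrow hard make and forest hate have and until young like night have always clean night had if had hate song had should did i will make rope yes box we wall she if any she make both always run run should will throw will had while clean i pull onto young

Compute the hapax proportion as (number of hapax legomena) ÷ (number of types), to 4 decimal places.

Frequencies: had:4, make:3, will:3, and:2, hate:2, have:2, young:2, night:2, always:2, clean:2, if:2, should:2, i:2, she:2, run:2, soft:1, narrow:1, hard:1, forest:1, until:1, … (14 more, each freq 1)
Hapax count = 19; type count = 34.
Ratio = 19 / 34 = 0.5588

0.5588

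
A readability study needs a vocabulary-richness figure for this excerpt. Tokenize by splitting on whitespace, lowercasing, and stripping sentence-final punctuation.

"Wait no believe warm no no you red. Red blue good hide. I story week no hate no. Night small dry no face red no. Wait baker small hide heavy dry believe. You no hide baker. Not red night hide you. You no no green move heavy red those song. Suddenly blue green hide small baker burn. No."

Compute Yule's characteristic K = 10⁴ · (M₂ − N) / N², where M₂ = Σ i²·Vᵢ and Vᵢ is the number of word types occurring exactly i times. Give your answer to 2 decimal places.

558.86

Frequencies: no:11, red:5, hide:5, you:4, small:3, baker:3, wait:2, believe:2, blue:2, night:2, dry:2, heavy:2, green:2, warm:1, good:1, i:1, story:1, week:1, hate:1, face:1, … (6 more, each freq 1)
N = 58. Frequency spectrum: V_1=13, V_2=7, V_3=2, V_4=1, V_5=2, V_11=1
M₂ = 1²·13 + 2²·7 + 3²·2 + 4²·1 + 5²·2 + 11²·1 = 246
K = 10000 × (246 − 58) / 58² = 558.86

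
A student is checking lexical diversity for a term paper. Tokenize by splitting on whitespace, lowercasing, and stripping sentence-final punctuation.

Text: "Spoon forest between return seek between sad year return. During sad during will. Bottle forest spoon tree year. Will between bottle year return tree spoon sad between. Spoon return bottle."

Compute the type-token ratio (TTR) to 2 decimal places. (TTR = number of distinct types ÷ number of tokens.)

N = 30 tokens, V = 11 types.
TTR = V / N = 11 / 30 = 0.37

0.37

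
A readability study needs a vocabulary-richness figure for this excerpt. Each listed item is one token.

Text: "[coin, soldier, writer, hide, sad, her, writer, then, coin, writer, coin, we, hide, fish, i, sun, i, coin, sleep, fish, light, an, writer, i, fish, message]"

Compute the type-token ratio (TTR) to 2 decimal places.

N = 26 tokens, V = 15 types.
TTR = V / N = 15 / 26 = 0.58

0.58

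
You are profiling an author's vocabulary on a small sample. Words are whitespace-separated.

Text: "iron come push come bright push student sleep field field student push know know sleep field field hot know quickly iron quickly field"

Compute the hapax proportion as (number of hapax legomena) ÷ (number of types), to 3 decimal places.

Frequencies: field:5, push:3, know:3, iron:2, come:2, student:2, sleep:2, quickly:2, bright:1, hot:1
Hapax count = 2; type count = 10.
Ratio = 2 / 10 = 0.200

0.200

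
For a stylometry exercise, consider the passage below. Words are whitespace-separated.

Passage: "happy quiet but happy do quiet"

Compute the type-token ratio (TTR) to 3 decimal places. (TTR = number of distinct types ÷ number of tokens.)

0.667

N = 6 tokens, V = 4 types.
TTR = V / N = 4 / 6 = 0.667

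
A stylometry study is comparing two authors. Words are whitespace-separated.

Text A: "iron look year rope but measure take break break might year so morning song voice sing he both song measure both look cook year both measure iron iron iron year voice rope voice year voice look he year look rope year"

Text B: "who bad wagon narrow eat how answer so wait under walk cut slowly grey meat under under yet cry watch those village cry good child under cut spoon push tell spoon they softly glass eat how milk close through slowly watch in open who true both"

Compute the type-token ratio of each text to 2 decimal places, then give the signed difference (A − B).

-0.35

TTR(A) = 17/41 = 0.41
TTR(B) = 35/46 = 0.76
Difference = 0.41 − 0.76 = -0.35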